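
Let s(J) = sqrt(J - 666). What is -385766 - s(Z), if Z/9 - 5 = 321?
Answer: -385766 - 18*sqrt(7) ≈ -3.8581e+5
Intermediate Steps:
Z = 2934 (Z = 45 + 9*321 = 45 + 2889 = 2934)
s(J) = sqrt(-666 + J)
-385766 - s(Z) = -385766 - sqrt(-666 + 2934) = -385766 - sqrt(2268) = -385766 - 18*sqrt(7)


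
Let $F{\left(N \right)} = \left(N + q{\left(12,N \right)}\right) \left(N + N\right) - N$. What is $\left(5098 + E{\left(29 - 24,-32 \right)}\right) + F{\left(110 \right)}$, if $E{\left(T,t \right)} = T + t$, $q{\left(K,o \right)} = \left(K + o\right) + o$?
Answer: $80201$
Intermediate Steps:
$q{\left(K,o \right)} = K + 2 o$
$F{\left(N \right)} = - N + 2 N \left(12 + 3 N\right)$ ($F{\left(N \right)} = \left(N + \left(12 + 2 N\right)\right) \left(N + N\right) - N = \left(12 + 3 N\right) 2 N - N = 2 N \left(12 + 3 N\right) - N = - N + 2 N \left(12 + 3 N\right)$)
$\left(5098 + E{\left(29 - 24,-32 \right)}\right) + F{\left(110 \right)} = \left(5098 + \left(\left(29 - 24\right) - 32\right)\right) + 110 \left(23 + 6 \cdot 110\right) = \left(5098 + \left(\left(29 - 24\right) - 32\right)\right) + 110 \left(23 + 660\right) = \left(5098 + \left(5 - 32\right)\right) + 110 \cdot 683 = \left(5098 - 27\right) + 75130 = 5071 + 75130 = 80201$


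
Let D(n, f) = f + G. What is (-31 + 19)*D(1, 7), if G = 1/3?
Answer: -88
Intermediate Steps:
G = ⅓ ≈ 0.33333
D(n, f) = ⅓ + f (D(n, f) = f + ⅓ = ⅓ + f)
(-31 + 19)*D(1, 7) = (-31 + 19)*(⅓ + 7) = -12*22/3 = -88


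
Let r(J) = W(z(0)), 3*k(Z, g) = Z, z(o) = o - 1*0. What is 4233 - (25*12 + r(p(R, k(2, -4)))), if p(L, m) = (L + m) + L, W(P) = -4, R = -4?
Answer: 3937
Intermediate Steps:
z(o) = o (z(o) = o + 0 = o)
k(Z, g) = Z/3
p(L, m) = m + 2*L
r(J) = -4
4233 - (25*12 + r(p(R, k(2, -4)))) = 4233 - (25*12 - 4) = 4233 - (300 - 4) = 4233 - 1*296 = 4233 - 296 = 3937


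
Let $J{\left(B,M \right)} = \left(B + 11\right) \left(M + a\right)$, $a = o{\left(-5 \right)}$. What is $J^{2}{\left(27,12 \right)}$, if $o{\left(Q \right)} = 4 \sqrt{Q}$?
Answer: $92416 + 138624 i \sqrt{5} \approx 92416.0 + 3.0997 \cdot 10^{5} i$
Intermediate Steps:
$a = 4 i \sqrt{5}$ ($a = 4 \sqrt{-5} = 4 i \sqrt{5} \approx 8.9443 i$)
$J{\left(B,M \right)} = \left(11 + B\right) \left(M + 4 i \sqrt{5}\right)$ ($J{\left(B,M \right)} = \left(B + 11\right) \left(M + 4 i \sqrt{5}\right) = \left(11 + B\right) \left(M + 4 i \sqrt{5}\right)$)
$J^{2}{\left(27,12 \right)} = \left(11 \cdot 12 + 27 \cdot 12 + 44 i \sqrt{5} + 4 i 27 \sqrt{5}\right)^{2} = \left(132 + 324 + 44 i \sqrt{5} + 108 i \sqrt{5}\right)^{2} = \left(456 + 152 i \sqrt{5}\right)^{2}$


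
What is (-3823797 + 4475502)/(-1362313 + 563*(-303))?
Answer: -651705/1532902 ≈ -0.42514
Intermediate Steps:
(-3823797 + 4475502)/(-1362313 + 563*(-303)) = 651705/(-1362313 - 170589) = 651705/(-1532902) = 651705*(-1/1532902) = -651705/1532902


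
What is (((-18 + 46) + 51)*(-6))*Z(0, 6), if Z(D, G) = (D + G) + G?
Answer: -5688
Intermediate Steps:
Z(D, G) = D + 2*G
(((-18 + 46) + 51)*(-6))*Z(0, 6) = (((-18 + 46) + 51)*(-6))*(0 + 2*6) = ((28 + 51)*(-6))*(0 + 12) = (79*(-6))*12 = -474*12 = -5688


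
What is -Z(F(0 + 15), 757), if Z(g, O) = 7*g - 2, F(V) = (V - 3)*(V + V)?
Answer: -2518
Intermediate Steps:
F(V) = 2*V*(-3 + V) (F(V) = (-3 + V)*(2*V) = 2*V*(-3 + V))
Z(g, O) = -2 + 7*g
-Z(F(0 + 15), 757) = -(-2 + 7*(2*(0 + 15)*(-3 + (0 + 15)))) = -(-2 + 7*(2*15*(-3 + 15))) = -(-2 + 7*(2*15*12)) = -(-2 + 7*360) = -(-2 + 2520) = -1*2518 = -2518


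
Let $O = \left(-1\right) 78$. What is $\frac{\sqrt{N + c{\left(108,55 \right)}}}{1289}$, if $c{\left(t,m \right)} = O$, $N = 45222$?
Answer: $\frac{6 \sqrt{1254}}{1289} \approx 0.16483$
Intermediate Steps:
$O = -78$
$c{\left(t,m \right)} = -78$
$\frac{\sqrt{N + c{\left(108,55 \right)}}}{1289} = \frac{\sqrt{45222 - 78}}{1289} = \sqrt{45144} \cdot \frac{1}{1289} = 6 \sqrt{1254} \cdot \frac{1}{1289} = \frac{6 \sqrt{1254}}{1289}$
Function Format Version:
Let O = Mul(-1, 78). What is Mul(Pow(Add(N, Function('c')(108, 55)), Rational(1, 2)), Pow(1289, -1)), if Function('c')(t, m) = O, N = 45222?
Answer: Mul(Rational(6, 1289), Pow(1254, Rational(1, 2))) ≈ 0.16483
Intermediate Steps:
O = -78
Function('c')(t, m) = -78
Mul(Pow(Add(N, Function('c')(108, 55)), Rational(1, 2)), Pow(1289, -1)) = Mul(Pow(Add(45222, -78), Rational(1, 2)), Pow(1289, -1)) = Mul(Pow(45144, Rational(1, 2)), Rational(1, 1289)) = Mul(Mul(6, Pow(1254, Rational(1, 2))), Rational(1, 1289)) = Mul(Rational(6, 1289), Pow(1254, Rational(1, 2)))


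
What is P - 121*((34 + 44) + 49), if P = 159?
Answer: -15208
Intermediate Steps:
P - 121*((34 + 44) + 49) = 159 - 121*((34 + 44) + 49) = 159 - 121*(78 + 49) = 159 - 121*127 = 159 - 15367 = -15208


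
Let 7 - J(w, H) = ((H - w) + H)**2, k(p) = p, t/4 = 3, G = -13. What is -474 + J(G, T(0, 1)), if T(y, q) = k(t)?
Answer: -1836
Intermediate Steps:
t = 12 (t = 4*3 = 12)
T(y, q) = 12
J(w, H) = 7 - (-w + 2*H)**2 (J(w, H) = 7 - ((H - w) + H)**2 = 7 - (-w + 2*H)**2)
-474 + J(G, T(0, 1)) = -474 + (7 - (-1*(-13) + 2*12)**2) = -474 + (7 - (13 + 24)**2) = -474 + (7 - 1*37**2) = -474 + (7 - 1*1369) = -474 + (7 - 1369) = -474 - 1362 = -1836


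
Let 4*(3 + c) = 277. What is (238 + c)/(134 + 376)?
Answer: 1217/2040 ≈ 0.59657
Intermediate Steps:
c = 265/4 (c = -3 + (1/4)*277 = -3 + 277/4 = 265/4 ≈ 66.250)
(238 + c)/(134 + 376) = (238 + 265/4)/(134 + 376) = (1217/4)/510 = (1217/4)*(1/510) = 1217/2040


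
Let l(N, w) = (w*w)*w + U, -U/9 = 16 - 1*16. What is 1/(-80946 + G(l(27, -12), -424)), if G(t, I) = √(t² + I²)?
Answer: -40473/3274544578 - 2*√49465/1637272289 ≈ -1.2632e-5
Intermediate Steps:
U = 0 (U = -9*(16 - 1*16) = -9*(16 - 16) = -9*0 = 0)
l(N, w) = w³ (l(N, w) = (w*w)*w + 0 = w²*w + 0 = w³ + 0 = w³)
G(t, I) = √(I² + t²)
1/(-80946 + G(l(27, -12), -424)) = 1/(-80946 + √((-424)² + ((-12)³)²)) = 1/(-80946 + √(179776 + (-1728)²)) = 1/(-80946 + √(179776 + 2985984)) = 1/(-80946 + √3165760) = 1/(-80946 + 8*√49465)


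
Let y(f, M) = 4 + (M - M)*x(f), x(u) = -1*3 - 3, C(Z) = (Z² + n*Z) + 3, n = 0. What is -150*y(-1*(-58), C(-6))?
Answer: -600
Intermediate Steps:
C(Z) = 3 + Z² (C(Z) = (Z² + 0*Z) + 3 = (Z² + 0) + 3 = Z² + 3 = 3 + Z²)
x(u) = -6 (x(u) = -3 - 3 = -6)
y(f, M) = 4 (y(f, M) = 4 + (M - M)*(-6) = 4 + 0*(-6) = 4 + 0 = 4)
-150*y(-1*(-58), C(-6)) = -150*4 = -600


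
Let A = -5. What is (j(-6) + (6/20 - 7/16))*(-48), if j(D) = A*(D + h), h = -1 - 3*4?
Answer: -22767/5 ≈ -4553.4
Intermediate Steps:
h = -13 (h = -1 - 12 = -13)
j(D) = 65 - 5*D (j(D) = -5*(D - 13) = -5*(-13 + D) = 65 - 5*D)
(j(-6) + (6/20 - 7/16))*(-48) = ((65 - 5*(-6)) + (6/20 - 7/16))*(-48) = ((65 + 30) + (6*(1/20) - 7*1/16))*(-48) = (95 + (3/10 - 7/16))*(-48) = (95 - 11/80)*(-48) = (7589/80)*(-48) = -22767/5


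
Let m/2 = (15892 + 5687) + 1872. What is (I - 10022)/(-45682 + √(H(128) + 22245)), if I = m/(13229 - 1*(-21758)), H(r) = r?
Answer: 1231983141368/5616282122249 + 350592812*√22373/73011667589237 ≈ 0.22008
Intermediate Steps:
m = 46902 (m = 2*((15892 + 5687) + 1872) = 2*(21579 + 1872) = 2*23451 = 46902)
I = 46902/34987 (I = 46902/(13229 - 1*(-21758)) = 46902/(13229 + 21758) = 46902/34987 ≈ 1.3406)
(I - 10022)/(-45682 + √(H(128) + 22245)) = (46902/34987 - 10022)/(-45682 + √(128 + 22245)) = -350592812/(34987*(-45682 + √22373))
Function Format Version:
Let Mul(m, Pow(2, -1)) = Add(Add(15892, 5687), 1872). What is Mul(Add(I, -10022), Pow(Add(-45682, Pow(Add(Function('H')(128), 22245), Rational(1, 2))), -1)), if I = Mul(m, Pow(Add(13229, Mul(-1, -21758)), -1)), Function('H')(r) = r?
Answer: Add(Rational(1231983141368, 5616282122249), Mul(Rational(350592812, 73011667589237), Pow(22373, Rational(1, 2)))) ≈ 0.22008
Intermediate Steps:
m = 46902 (m = Mul(2, Add(Add(15892, 5687), 1872)) = Mul(2, Add(21579, 1872)) = Mul(2, 23451) = 46902)
I = Rational(46902, 34987) (I = Mul(46902, Pow(Add(13229, Mul(-1, -21758)), -1)) = Mul(46902, Pow(Add(13229, 21758), -1)) = Mul(46902, Pow(34987, -1)) = Mul(46902, Rational(1, 34987)) = Rational(46902, 34987) ≈ 1.3406)
Mul(Add(I, -10022), Pow(Add(-45682, Pow(Add(Function('H')(128), 22245), Rational(1, 2))), -1)) = Mul(Add(Rational(46902, 34987), -10022), Pow(Add(-45682, Pow(Add(128, 22245), Rational(1, 2))), -1)) = Mul(Rational(-350592812, 34987), Pow(Add(-45682, Pow(22373, Rational(1, 2))), -1))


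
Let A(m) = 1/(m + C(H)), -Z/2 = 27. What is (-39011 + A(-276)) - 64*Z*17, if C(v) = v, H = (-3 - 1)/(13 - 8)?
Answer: 27321539/1384 ≈ 19741.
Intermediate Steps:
Z = -54 (Z = -2*27 = -54)
H = -4/5 ≈ -0.80000
A(m) = 1/(-4/5 + m) (A(m) = 1/(m - 4/5) = 1/(-4/5 + m))
(-39011 + A(-276)) - 64*Z*17 = (-39011 + 5/(-4 + 5*(-276))) - 64*(-54)*17 = (-39011 + 5/(-4 - 1380)) + 3456*17 = (-39011 + 5/(-1384)) + 58752 = (-39011 + 5*(-1/1384)) + 58752 = (-39011 - 5/1384) + 58752 = -53991229/1384 + 58752 = 27321539/1384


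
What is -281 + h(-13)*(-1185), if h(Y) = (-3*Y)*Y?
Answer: 600514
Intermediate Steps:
h(Y) = -3*Y²
-281 + h(-13)*(-1185) = -281 - 3*(-13)²*(-1185) = -281 - 3*169*(-1185) = -281 - 507*(-1185) = -281 + 600795 = 600514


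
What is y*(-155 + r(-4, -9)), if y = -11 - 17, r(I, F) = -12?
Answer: 4676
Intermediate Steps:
y = -28
y*(-155 + r(-4, -9)) = -28*(-155 - 12) = -28*(-167) = 4676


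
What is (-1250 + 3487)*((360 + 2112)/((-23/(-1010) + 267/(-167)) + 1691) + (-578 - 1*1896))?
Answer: -525368447656926/94985047 ≈ -5.5311e+6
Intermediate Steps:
(-1250 + 3487)*((360 + 2112)/((-23/(-1010) + 267/(-167)) + 1691) + (-578 - 1*1896)) = 2237*(2472/((-23*(-1/1010) + 267*(-1/167)) + 1691) + (-578 - 1896)) = 2237*(2472/((23/1010 - 267/167) + 1691) - 2474) = 2237*(2472/(-265829/168670 + 1691) - 2474) = 2237*(2472/(284955141/168670) - 2474) = 2237*(2472*(168670/284955141) - 2474) = 2237*(138984080/94985047 - 2474) = 2237*(-234854022198/94985047) = -525368447656926/94985047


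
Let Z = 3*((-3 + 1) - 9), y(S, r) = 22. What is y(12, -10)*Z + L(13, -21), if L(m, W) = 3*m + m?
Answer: -674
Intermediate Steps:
L(m, W) = 4*m
Z = -33 (Z = 3*(-2 - 9) = 3*(-11) = -33)
y(12, -10)*Z + L(13, -21) = 22*(-33) + 4*13 = -726 + 52 = -674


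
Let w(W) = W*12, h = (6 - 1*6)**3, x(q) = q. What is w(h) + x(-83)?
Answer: -83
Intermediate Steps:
h = 0 (h = (6 - 6)**3 = 0**3 = 0)
w(W) = 12*W
w(h) + x(-83) = 12*0 - 83 = 0 - 83 = -83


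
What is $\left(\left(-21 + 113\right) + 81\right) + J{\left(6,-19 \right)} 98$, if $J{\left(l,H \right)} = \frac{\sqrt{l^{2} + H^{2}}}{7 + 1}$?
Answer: $173 + \frac{49 \sqrt{397}}{4} \approx 417.08$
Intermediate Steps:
$J{\left(l,H \right)} = \frac{\sqrt{H^{2} + l^{2}}}{8}$
$\left(\left(-21 + 113\right) + 81\right) + J{\left(6,-19 \right)} 98 = \left(\left(-21 + 113\right) + 81\right) + \frac{\sqrt{\left(-19\right)^{2} + 6^{2}}}{8} \cdot 98 = \left(92 + 81\right) + \frac{\sqrt{361 + 36}}{8} \cdot 98 = 173 + \frac{\sqrt{397}}{8} \cdot 98 = 173 + \frac{49 \sqrt{397}}{4}$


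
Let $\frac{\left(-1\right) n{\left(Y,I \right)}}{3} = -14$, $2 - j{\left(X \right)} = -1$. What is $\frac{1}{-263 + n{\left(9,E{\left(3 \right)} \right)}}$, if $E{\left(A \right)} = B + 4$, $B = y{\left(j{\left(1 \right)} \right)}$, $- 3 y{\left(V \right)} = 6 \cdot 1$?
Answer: $- \frac{1}{221} \approx -0.0045249$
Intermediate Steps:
$j{\left(X \right)} = 3$ ($j{\left(X \right)} = 2 - -1 = 2 + 1 = 3$)
$y{\left(V \right)} = -2$ ($y{\left(V \right)} = - \frac{6 \cdot 1}{3} = \left(- \frac{1}{3}\right) 6 = -2$)
$B = -2$
$E{\left(A \right)} = 2$ ($E{\left(A \right)} = -2 + 4 = 2$)
$n{\left(Y,I \right)} = 42$ ($n{\left(Y,I \right)} = \left(-3\right) \left(-14\right) = 42$)
$\frac{1}{-263 + n{\left(9,E{\left(3 \right)} \right)}} = \frac{1}{-263 + 42} = \frac{1}{-221} = - \frac{1}{221}$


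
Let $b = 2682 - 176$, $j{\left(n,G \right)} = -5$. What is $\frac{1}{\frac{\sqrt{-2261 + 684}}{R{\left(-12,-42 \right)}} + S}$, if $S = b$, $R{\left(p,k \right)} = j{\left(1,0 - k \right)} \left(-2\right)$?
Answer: $\frac{250600}{628005177} - \frac{10 i \sqrt{1577}}{628005177} \approx 0.00039904 - 6.3234 \cdot 10^{-7} i$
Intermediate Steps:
$R{\left(p,k \right)} = 10$ ($R{\left(p,k \right)} = \left(-5\right) \left(-2\right) = 10$)
$b = 2506$
$S = 2506$
$\frac{1}{\frac{\sqrt{-2261 + 684}}{R{\left(-12,-42 \right)}} + S} = \frac{1}{\frac{\sqrt{-2261 + 684}}{10} + 2506} = \frac{1}{\sqrt{-1577} \cdot \frac{1}{10} + 2506} = \frac{1}{i \sqrt{1577} \cdot \frac{1}{10} + 2506} = \frac{1}{\frac{i \sqrt{1577}}{10} + 2506} = \frac{1}{2506 + \frac{i \sqrt{1577}}{10}}$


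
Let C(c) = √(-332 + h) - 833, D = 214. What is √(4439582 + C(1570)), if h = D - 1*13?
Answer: √(4438749 + I*√131) ≈ 2106.8 + 0.e-3*I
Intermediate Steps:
h = 201 (h = 214 - 1*13 = 214 - 13 = 201)
C(c) = -833 + I*√131 (C(c) = √(-332 + 201) - 833 = √(-131) - 833 = I*√131 - 833 = -833 + I*√131)
√(4439582 + C(1570)) = √(4439582 + (-833 + I*√131)) = √(4438749 + I*√131)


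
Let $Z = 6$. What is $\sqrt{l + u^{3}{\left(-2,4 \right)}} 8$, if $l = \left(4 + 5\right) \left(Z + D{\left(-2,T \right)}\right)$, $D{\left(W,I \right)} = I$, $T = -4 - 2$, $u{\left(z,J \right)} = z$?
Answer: $16 i \sqrt{2} \approx 22.627 i$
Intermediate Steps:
$T = -6$ ($T = -4 - 2 = -6$)
$l = 0$ ($l = \left(4 + 5\right) \left(6 - 6\right) = 9 \cdot 0 = 0$)
$\sqrt{l + u^{3}{\left(-2,4 \right)}} 8 = \sqrt{0 + \left(-2\right)^{3}} \cdot 8 = \sqrt{0 - 8} \cdot 8 = \sqrt{-8} \cdot 8 = 2 i \sqrt{2} \cdot 8 = 16 i \sqrt{2}$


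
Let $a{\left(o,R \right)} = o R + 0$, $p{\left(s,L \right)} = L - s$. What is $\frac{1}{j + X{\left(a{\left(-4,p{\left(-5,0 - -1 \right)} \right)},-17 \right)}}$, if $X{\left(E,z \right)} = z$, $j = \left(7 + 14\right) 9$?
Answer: $\frac{1}{172} \approx 0.005814$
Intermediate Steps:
$j = 189$ ($j = 21 \cdot 9 = 189$)
$a{\left(o,R \right)} = R o$ ($a{\left(o,R \right)} = R o + 0 = R o$)
$\frac{1}{j + X{\left(a{\left(-4,p{\left(-5,0 - -1 \right)} \right)},-17 \right)}} = \frac{1}{189 - 17} = \frac{1}{172}$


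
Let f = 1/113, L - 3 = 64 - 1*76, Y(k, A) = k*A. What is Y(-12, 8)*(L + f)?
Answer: 97536/113 ≈ 863.15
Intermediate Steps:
Y(k, A) = A*k
L = -9 (L = 3 + (64 - 1*76) = 3 + (64 - 76) = 3 - 12 = -9)
f = 1/113 (f = 1*(1/113) = 1/113 ≈ 0.0088496)
Y(-12, 8)*(L + f) = (8*(-12))*(-9 + 1/113) = -96*(-1016/113) = 97536/113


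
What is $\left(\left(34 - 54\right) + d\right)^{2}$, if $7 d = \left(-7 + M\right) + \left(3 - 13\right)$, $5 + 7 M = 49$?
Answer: $\frac{1113025}{2401} \approx 463.57$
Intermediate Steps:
$M = \frac{44}{7}$ ($M = - \frac{5}{7} + \frac{1}{7} \cdot 49 = - \frac{5}{7} + 7 = \frac{44}{7} \approx 6.2857$)
$d = - \frac{75}{49}$ ($d = \frac{\left(-7 + \frac{44}{7}\right) + \left(3 - 13\right)}{7} = \frac{- \frac{5}{7} - 10}{7} = \frac{1}{7} \left(- \frac{75}{7}\right) = - \frac{75}{49} \approx -1.5306$)
$\left(\left(34 - 54\right) + d\right)^{2} = \left(\left(34 - 54\right) - \frac{75}{49}\right)^{2} = \left(-20 - \frac{75}{49}\right)^{2} = \left(- \frac{1055}{49}\right)^{2} = \frac{1113025}{2401}$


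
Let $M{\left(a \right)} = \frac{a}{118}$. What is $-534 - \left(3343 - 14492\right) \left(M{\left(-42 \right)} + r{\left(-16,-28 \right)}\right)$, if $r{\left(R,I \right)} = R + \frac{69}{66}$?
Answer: $- \frac{222257209}{1298} \approx -1.7123 \cdot 10^{5}$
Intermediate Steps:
$r{\left(R,I \right)} = \frac{23}{22} + R$ ($r{\left(R,I \right)} = R + 69 \cdot \frac{1}{66} = R + \frac{23}{22} = \frac{23}{22} + R$)
$M{\left(a \right)} = \frac{a}{118}$ ($M{\left(a \right)} = a \frac{1}{118} = \frac{a}{118}$)
$-534 - \left(3343 - 14492\right) \left(M{\left(-42 \right)} + r{\left(-16,-28 \right)}\right) = -534 - \left(3343 - 14492\right) \left(\frac{1}{118} \left(-42\right) + \left(\frac{23}{22} - 16\right)\right) = -534 - - 11149 \left(- \frac{21}{59} - \frac{329}{22}\right) = -534 - \left(-11149\right) \left(- \frac{19873}{1298}\right) = -534 - \frac{221564077}{1298} = - \frac{222257209}{1298}$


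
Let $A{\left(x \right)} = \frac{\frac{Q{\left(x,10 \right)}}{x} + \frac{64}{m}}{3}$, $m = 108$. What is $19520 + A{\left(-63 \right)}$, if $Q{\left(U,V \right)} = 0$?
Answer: $\frac{1581136}{81} \approx 19520.0$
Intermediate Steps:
$A{\left(x \right)} = \frac{16}{81}$ ($A{\left(x \right)} = \frac{\frac{0}{x} + \frac{64}{108}}{3} = \left(0 + 64 \cdot \frac{1}{108}\right) \frac{1}{3} = \left(0 + \frac{16}{27}\right) \frac{1}{3} = \frac{16}{27} \cdot \frac{1}{3} = \frac{16}{81}$)
$19520 + A{\left(-63 \right)} = 19520 + \frac{16}{81} = \frac{1581136}{81}$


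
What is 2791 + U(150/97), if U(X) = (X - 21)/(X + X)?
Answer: 278471/100 ≈ 2784.7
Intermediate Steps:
U(X) = (-21 + X)/(2*X) (U(X) = (-21 + X)/((2*X)) = (-21 + X)*(1/(2*X)) = (-21 + X)/(2*X))
2791 + U(150/97) = 2791 + (-21 + 150/97)/(2*((150/97))) = 2791 + (-21 + 150*(1/97))/(2*((150*(1/97)))) = 2791 + (-21 + 150/97)/(2*(150/97)) = 2791 + (1/2)*(97/150)*(-1887/97) = 2791 - 629/100 = 278471/100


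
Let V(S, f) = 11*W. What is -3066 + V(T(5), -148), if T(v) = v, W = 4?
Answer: -3022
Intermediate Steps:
V(S, f) = 44 (V(S, f) = 11*4 = 44)
-3066 + V(T(5), -148) = -3066 + 44 = -3022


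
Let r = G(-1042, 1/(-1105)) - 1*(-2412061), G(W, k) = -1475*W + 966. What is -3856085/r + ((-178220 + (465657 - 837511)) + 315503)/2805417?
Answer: -3914825489104/3693777541803 ≈ -1.0598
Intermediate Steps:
G(W, k) = 966 - 1475*W
r = 3949977 (r = (966 - 1475*(-1042)) - 1*(-2412061) = (966 + 1536950) + 2412061 = 1537916 + 2412061 = 3949977)
-3856085/r + ((-178220 + (465657 - 837511)) + 315503)/2805417 = -3856085/3949977 + ((-178220 + (465657 - 837511)) + 315503)/2805417 = -3856085*1/3949977 + ((-178220 - 371854) + 315503)*(1/2805417) = -3856085/3949977 + (-550074 + 315503)*(1/2805417) = -3856085/3949977 - 234571*1/2805417 = -3856085/3949977 - 234571/2805417 = -3914825489104/3693777541803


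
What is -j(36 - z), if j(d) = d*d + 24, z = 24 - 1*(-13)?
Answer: -25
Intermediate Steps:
z = 37 (z = 24 + 13 = 37)
j(d) = 24 + d² (j(d) = d² + 24 = 24 + d²)
-j(36 - z) = -(24 + (36 - 1*37)²) = -(24 + (36 - 37)²) = -(24 + (-1)²) = -(24 + 1) = -1*25 = -25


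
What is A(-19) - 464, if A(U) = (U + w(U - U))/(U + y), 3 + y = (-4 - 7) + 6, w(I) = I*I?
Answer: -12509/27 ≈ -463.30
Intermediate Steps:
w(I) = I**2
y = -8 (y = -3 + ((-4 - 7) + 6) = -3 + (-11 + 6) = -3 - 5 = -8)
A(U) = U/(-8 + U) (A(U) = (U + (U - U)**2)/(U - 8) = (U + 0**2)/(-8 + U) = (U + 0)/(-8 + U) = U/(-8 + U))
A(-19) - 464 = -19/(-8 - 19) - 464 = -19/(-27) - 464 = -19*(-1/27) - 464 = 19/27 - 464 = -12509/27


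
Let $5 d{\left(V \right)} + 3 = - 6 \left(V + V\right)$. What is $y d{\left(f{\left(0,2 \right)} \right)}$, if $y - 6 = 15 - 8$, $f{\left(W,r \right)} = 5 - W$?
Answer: $- \frac{819}{5} \approx -163.8$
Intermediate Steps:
$y = 13$ ($y = 6 + \left(15 - 8\right) = 6 + 7 = 13$)
$d{\left(V \right)} = - \frac{3}{5} - \frac{12 V}{5}$ ($d{\left(V \right)} = - \frac{3}{5} + \frac{\left(-6\right) \left(V + V\right)}{5} = - \frac{3}{5} + \frac{\left(-6\right) 2 V}{5} = - \frac{3}{5} + \frac{\left(-12\right) V}{5} = - \frac{3}{5} - \frac{12 V}{5}$)
$y d{\left(f{\left(0,2 \right)} \right)} = 13 \left(- \frac{3}{5} - \frac{12 \left(5 - 0\right)}{5}\right) = 13 \left(- \frac{3}{5} - \frac{12 \left(5 + 0\right)}{5}\right) = 13 \left(- \frac{3}{5} - 12\right) = 13 \left(- \frac{63}{5}\right) = - \frac{819}{5}$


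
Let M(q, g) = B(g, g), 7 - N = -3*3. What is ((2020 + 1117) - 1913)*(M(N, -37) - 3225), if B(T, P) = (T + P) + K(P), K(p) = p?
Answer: -4083264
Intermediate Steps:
N = 16 (N = 7 - (-3)*3 = 7 - 1*(-9) = 7 + 9 = 16)
B(T, P) = T + 2*P (B(T, P) = (T + P) + P = (P + T) + P = T + 2*P)
M(q, g) = 3*g (M(q, g) = g + 2*g = 3*g)
((2020 + 1117) - 1913)*(M(N, -37) - 3225) = ((2020 + 1117) - 1913)*(3*(-37) - 3225) = (3137 - 1913)*(-111 - 3225) = 1224*(-3336) = -4083264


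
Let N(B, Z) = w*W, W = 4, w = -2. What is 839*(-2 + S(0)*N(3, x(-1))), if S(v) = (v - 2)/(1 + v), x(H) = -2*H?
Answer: 11746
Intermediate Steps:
S(v) = (-2 + v)/(1 + v)
N(B, Z) = -8 (N(B, Z) = -2*4 = -8)
839*(-2 + S(0)*N(3, x(-1))) = 839*(-2 + ((-2 + 0)/(1 + 0))*(-8)) = 839*(-2 + (-2/1)*(-8)) = 839*(-2 + (1*(-2))*(-8)) = 839*(-2 - 2*(-8)) = 839*(-2 + 16) = 839*14 = 11746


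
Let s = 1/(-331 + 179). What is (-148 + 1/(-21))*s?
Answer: 3109/3192 ≈ 0.97400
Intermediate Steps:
s = -1/152 (s = 1/(-152) = -1/152 ≈ -0.0065789)
(-148 + 1/(-21))*s = (-148 + 1/(-21))*(-1/152) = (-148 - 1/21)*(-1/152) = -3109/21*(-1/152) = 3109/3192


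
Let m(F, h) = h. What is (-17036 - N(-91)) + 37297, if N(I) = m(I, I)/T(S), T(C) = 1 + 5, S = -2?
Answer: 121657/6 ≈ 20276.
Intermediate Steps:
T(C) = 6
N(I) = I/6
(-17036 - N(-91)) + 37297 = (-17036 - (-91)/6) + 37297 = (-17036 - 1*(-91/6)) + 37297 = (-17036 + 91/6) + 37297 = -102125/6 + 37297 = 121657/6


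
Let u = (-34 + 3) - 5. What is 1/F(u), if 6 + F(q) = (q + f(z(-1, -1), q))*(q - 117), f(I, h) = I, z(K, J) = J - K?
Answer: 1/5502 ≈ 0.00018175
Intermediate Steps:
u = -36 (u = -31 - 5 = -36)
F(q) = -6 + q*(-117 + q) (F(q) = -6 + (q + (-1 - 1*(-1)))*(q - 117) = -6 + (q + (-1 + 1))*(-117 + q) = -6 + (q + 0)*(-117 + q) = -6 + q*(-117 + q))
1/F(u) = 1/(-6 + (-36)² - 117*(-36)) = 1/(-6 + 1296 + 4212) = 1/5502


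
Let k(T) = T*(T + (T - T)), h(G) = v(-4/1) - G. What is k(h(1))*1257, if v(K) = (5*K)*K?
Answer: 7844937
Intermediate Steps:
v(K) = 5*K²
h(G) = 80 - G (h(G) = 5*(-4/1)² - G = 5*(-4*1)² - G = 5*(-4)² - G = 5*16 - G = 80 - G)
k(T) = T² (k(T) = T*(T + 0) = T*T = T²)
k(h(1))*1257 = (80 - 1*1)²*1257 = (80 - 1)²*1257 = 79²*1257 = 6241*1257 = 7844937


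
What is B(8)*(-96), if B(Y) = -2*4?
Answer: 768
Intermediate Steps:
B(Y) = -8
B(8)*(-96) = -8*(-96) = 768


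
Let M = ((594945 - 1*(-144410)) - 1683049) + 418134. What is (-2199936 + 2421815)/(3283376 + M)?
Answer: 221879/2757816 ≈ 0.080455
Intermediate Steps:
M = -525560 (M = ((594945 + 144410) - 1683049) + 418134 = (739355 - 1683049) + 418134 = -943694 + 418134 = -525560)
(-2199936 + 2421815)/(3283376 + M) = (-2199936 + 2421815)/(3283376 - 525560) = 221879/2757816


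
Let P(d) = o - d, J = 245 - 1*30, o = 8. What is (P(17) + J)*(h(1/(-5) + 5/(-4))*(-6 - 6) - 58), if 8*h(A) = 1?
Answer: -12257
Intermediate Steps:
h(A) = ⅛ (h(A) = (⅛)*1 = ⅛)
J = 215 (J = 245 - 30 = 215)
P(d) = 8 - d
(P(17) + J)*(h(1/(-5) + 5/(-4))*(-6 - 6) - 58) = ((8 - 1*17) + 215)*((-6 - 6)/8 - 58) = ((8 - 17) + 215)*((⅛)*(-12) - 58) = (-9 + 215)*(-3/2 - 58) = 206*(-119/2) = -12257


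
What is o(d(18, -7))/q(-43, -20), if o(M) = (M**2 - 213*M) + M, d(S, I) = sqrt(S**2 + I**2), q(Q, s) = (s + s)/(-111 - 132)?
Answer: 90639/40 - 12879*sqrt(373)/10 ≈ -22608.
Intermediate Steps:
q(Q, s) = -2*s/243 (q(Q, s) = (2*s)/(-243) = (2*s)*(-1/243) = -2*s/243)
d(S, I) = sqrt(I**2 + S**2)
o(M) = M**2 - 212*M
o(d(18, -7))/q(-43, -20) = (sqrt((-7)**2 + 18**2)*(-212 + sqrt((-7)**2 + 18**2)))/((-2/243*(-20))) = (sqrt(49 + 324)*(-212 + sqrt(49 + 324)))/(40/243) = (sqrt(373)*(-212 + sqrt(373)))*(243/40) = 243*sqrt(373)*(-212 + sqrt(373))/40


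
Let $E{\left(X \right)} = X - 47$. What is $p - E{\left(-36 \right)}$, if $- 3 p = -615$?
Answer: $288$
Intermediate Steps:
$p = 205$ ($p = \left(- \frac{1}{3}\right) \left(-615\right) = 205$)
$E{\left(X \right)} = -47 + X$
$p - E{\left(-36 \right)} = 205 - \left(-47 - 36\right) = 205 - -83 = 205 + 83 = 288$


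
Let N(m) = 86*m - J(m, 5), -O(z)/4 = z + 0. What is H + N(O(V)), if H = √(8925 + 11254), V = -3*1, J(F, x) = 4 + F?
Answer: 1016 + √20179 ≈ 1158.1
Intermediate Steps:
V = -3
O(z) = -4*z (O(z) = -4*(z + 0) = -4*z)
N(m) = -4 + 85*m (N(m) = 86*m - (4 + m) = 86*m + (-4 - m) = -4 + 85*m)
H = √20179 ≈ 142.05
H + N(O(V)) = √20179 + (-4 + 85*(-4*(-3))) = √20179 + (-4 + 85*12) = √20179 + (-4 + 1020) = √20179 + 1016 = 1016 + √20179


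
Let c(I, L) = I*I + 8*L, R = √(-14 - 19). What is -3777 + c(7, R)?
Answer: -3728 + 8*I*√33 ≈ -3728.0 + 45.956*I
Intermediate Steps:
R = I*√33 (R = √(-33) = I*√33 ≈ 5.7446*I)
c(I, L) = I² + 8*L
-3777 + c(7, R) = -3777 + (7² + 8*(I*√33)) = -3777 + (49 + 8*I*√33) = -3728 + 8*I*√33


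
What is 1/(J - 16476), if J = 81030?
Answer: 1/64554 ≈ 1.5491e-5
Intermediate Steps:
1/(J - 16476) = 1/(81030 - 16476) = 1/64554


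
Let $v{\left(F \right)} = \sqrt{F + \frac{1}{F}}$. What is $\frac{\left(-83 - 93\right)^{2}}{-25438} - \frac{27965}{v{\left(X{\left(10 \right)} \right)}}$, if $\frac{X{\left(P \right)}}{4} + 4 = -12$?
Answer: $- \frac{15488}{12719} + \frac{13160 i \sqrt{4097}}{241} \approx -1.2177 + 3495.2 i$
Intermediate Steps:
$X{\left(P \right)} = -64$ ($X{\left(P \right)} = -16 + 4 \left(-12\right) = -16 - 48 = -64$)
$\frac{\left(-83 - 93\right)^{2}}{-25438} - \frac{27965}{v{\left(X{\left(10 \right)} \right)}} = \frac{\left(-83 - 93\right)^{2}}{-25438} - \frac{27965}{\sqrt{-64 + \frac{1}{-64}}} = \left(-176\right)^{2} \left(- \frac{1}{25438}\right) - \frac{27965}{\sqrt{-64 - \frac{1}{64}}} = 30976 \left(- \frac{1}{25438}\right) - \frac{27965}{\sqrt{- \frac{4097}{64}}} = - \frac{15488}{12719} - \frac{27965}{\frac{1}{8} i \sqrt{4097}} = - \frac{15488}{12719} - 27965 \left(- \frac{8 i \sqrt{4097}}{4097}\right) = - \frac{15488}{12719} + \frac{13160 i \sqrt{4097}}{241}$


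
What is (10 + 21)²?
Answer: 961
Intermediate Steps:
(10 + 21)² = 31² = 961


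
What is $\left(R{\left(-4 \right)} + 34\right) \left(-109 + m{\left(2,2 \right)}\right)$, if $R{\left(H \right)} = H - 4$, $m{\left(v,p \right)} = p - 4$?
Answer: $-2886$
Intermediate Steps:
$m{\left(v,p \right)} = -4 + p$ ($m{\left(v,p \right)} = p - 4 = -4 + p$)
$R{\left(H \right)} = -4 + H$
$\left(R{\left(-4 \right)} + 34\right) \left(-109 + m{\left(2,2 \right)}\right) = \left(\left(-4 - 4\right) + 34\right) \left(-109 + \left(-4 + 2\right)\right) = \left(-8 + 34\right) \left(-109 - 2\right) = 26 \left(-111\right) = -2886$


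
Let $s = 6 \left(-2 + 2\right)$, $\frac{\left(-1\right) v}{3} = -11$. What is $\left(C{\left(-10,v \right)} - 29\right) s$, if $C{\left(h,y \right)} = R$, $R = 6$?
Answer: $0$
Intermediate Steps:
$v = 33$ ($v = \left(-3\right) \left(-11\right) = 33$)
$C{\left(h,y \right)} = 6$
$s = 0$ ($s = 6 \cdot 0 = 0$)
$\left(C{\left(-10,v \right)} - 29\right) s = \left(6 - 29\right) 0 = \left(-23\right) 0 = 0$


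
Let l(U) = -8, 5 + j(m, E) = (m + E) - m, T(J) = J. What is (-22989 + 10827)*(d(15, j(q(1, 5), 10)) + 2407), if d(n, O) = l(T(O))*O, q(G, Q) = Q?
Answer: -28787454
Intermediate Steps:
j(m, E) = -5 + E (j(m, E) = -5 + ((m + E) - m) = -5 + ((E + m) - m) = -5 + E)
d(n, O) = -8*O
(-22989 + 10827)*(d(15, j(q(1, 5), 10)) + 2407) = (-22989 + 10827)*(-8*(-5 + 10) + 2407) = -12162*(-8*5 + 2407) = -12162*(-40 + 2407) = -12162*2367 = -28787454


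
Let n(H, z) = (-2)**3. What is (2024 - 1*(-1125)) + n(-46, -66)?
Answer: 3141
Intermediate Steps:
n(H, z) = -8
(2024 - 1*(-1125)) + n(-46, -66) = (2024 - 1*(-1125)) - 8 = (2024 + 1125) - 8 = 3149 - 8 = 3141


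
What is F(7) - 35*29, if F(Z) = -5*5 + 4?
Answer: -1036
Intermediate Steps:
F(Z) = -21 (F(Z) = -25 + 4 = -21)
F(7) - 35*29 = -21 - 35*29 = -21 - 1015 = -1036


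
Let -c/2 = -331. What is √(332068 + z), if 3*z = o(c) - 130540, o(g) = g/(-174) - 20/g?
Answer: √239287863043423/28797 ≈ 537.17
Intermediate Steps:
c = 662 (c = -2*(-331) = 662)
o(g) = -20/g - g/174 (o(g) = g*(-1/174) - 20/g = -g/174 - 20/g = -20/g - g/174)
z = -3759270811/86391 (z = ((-20/662 - 1/174*662) - 130540)/3 = ((-20*1/662 - 331/87) - 130540)/3 = ((-10/331 - 331/87) - 130540)/3 = (-110431/28797 - 130540)/3 = (⅓)*(-3759270811/28797) = -3759270811/86391 ≈ -43515.)
√(332068 + z) = √(332068 - 3759270811/86391) = √(24928415777/86391) = √239287863043423/28797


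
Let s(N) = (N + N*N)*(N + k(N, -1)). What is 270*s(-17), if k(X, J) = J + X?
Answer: -2570400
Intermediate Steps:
s(N) = (-1 + 2*N)*(N + N²) (s(N) = (N + N*N)*(N + (-1 + N)) = (N + N²)*(-1 + 2*N) = (-1 + 2*N)*(N + N²))
270*s(-17) = 270*(-17*(-1 - 17 + 2*(-17)²)) = 270*(-17*(-1 - 17 + 2*289)) = 270*(-17*(-1 - 17 + 578)) = 270*(-17*560) = 270*(-9520) = -2570400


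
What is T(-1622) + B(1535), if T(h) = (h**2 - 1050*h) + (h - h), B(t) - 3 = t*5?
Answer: 4341662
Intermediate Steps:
B(t) = 3 + 5*t (B(t) = 3 + t*5 = 3 + 5*t)
T(h) = h**2 - 1050*h (T(h) = (h**2 - 1050*h) + 0 = h**2 - 1050*h)
T(-1622) + B(1535) = -1622*(-1050 - 1622) + (3 + 5*1535) = -1622*(-2672) + (3 + 7675) = 4333984 + 7678 = 4341662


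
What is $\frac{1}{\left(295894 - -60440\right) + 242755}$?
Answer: $\frac{1}{599089} \approx 1.6692 \cdot 10^{-6}$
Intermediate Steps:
$\frac{1}{\left(295894 - -60440\right) + 242755} = \frac{1}{\left(295894 + 60440\right) + 242755} = \frac{1}{356334 + 242755} = \frac{1}{599089}$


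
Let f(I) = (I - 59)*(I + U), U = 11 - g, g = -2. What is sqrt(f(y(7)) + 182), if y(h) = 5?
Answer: I*sqrt(790) ≈ 28.107*I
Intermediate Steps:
U = 13 (U = 11 - 1*(-2) = 11 + 2 = 13)
f(I) = (-59 + I)*(13 + I) (f(I) = (I - 59)*(I + 13) = (-59 + I)*(13 + I))
sqrt(f(y(7)) + 182) = sqrt((-767 + 5**2 - 46*5) + 182) = sqrt((-767 + 25 - 230) + 182) = sqrt(-972 + 182) = sqrt(-790) = I*sqrt(790)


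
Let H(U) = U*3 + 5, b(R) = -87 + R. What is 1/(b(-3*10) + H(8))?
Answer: -1/88 ≈ -0.011364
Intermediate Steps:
H(U) = 5 + 3*U (H(U) = 3*U + 5 = 5 + 3*U)
1/(b(-3*10) + H(8)) = 1/((-87 - 3*10) + (5 + 3*8)) = 1/((-87 - 30) + (5 + 24)) = 1/(-117 + 29) = 1/(-88) = -1/88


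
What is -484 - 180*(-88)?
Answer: 15356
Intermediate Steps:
-484 - 180*(-88) = -484 + 15840 = 15356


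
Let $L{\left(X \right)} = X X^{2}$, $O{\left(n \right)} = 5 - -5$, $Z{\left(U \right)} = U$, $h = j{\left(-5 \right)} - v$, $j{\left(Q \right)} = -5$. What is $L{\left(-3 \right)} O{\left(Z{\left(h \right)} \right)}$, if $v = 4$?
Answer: $-270$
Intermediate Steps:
$h = -9$ ($h = -5 - 4 = -9$)
$O{\left(n \right)} = 10$ ($O{\left(n \right)} = 5 + 5 = 10$)
$L{\left(X \right)} = X^{3}$
$L{\left(-3 \right)} O{\left(Z{\left(h \right)} \right)} = \left(-3\right)^{3} \cdot 10 = \left(-27\right) 10 = -270$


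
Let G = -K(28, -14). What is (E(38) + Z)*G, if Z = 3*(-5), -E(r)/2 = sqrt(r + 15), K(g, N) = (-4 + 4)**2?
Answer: 0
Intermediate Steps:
K(g, N) = 0 (K(g, N) = 0**2 = 0)
E(r) = -2*sqrt(15 + r) (E(r) = -2*sqrt(r + 15) = -2*sqrt(15 + r))
Z = -15
G = 0 (G = -1*0 = 0)
(E(38) + Z)*G = (-2*sqrt(15 + 38) - 15)*0 = (-2*sqrt(53) - 15)*0 = (-15 - 2*sqrt(53))*0 = 0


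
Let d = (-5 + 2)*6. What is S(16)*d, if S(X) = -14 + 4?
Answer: 180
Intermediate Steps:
d = -18 (d = -3*6 = -18)
S(X) = -10
S(16)*d = -10*(-18) = 180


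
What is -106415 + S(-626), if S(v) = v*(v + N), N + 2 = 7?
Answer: 282331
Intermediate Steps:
N = 5 (N = -2 + 7 = 5)
S(v) = v*(5 + v) (S(v) = v*(v + 5) = v*(5 + v))
-106415 + S(-626) = -106415 - 626*(5 - 626) = -106415 - 626*(-621) = -106415 + 388746 = 282331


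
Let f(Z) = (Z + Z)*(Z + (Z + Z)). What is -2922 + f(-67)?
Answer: 24012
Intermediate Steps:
f(Z) = 6*Z² (f(Z) = (2*Z)*(Z + 2*Z) = (2*Z)*(3*Z) = 6*Z²)
-2922 + f(-67) = -2922 + 6*(-67)² = -2922 + 6*4489 = -2922 + 26934 = 24012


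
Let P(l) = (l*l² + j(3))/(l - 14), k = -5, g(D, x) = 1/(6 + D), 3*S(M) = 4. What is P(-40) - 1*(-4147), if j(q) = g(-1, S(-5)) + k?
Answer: 719857/135 ≈ 5332.3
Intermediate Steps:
S(M) = 4/3 (S(M) = (⅓)*4 = 4/3)
j(q) = -24/5 (j(q) = 1/(6 - 1) - 5 = 1/5 - 5 = ⅕ - 5 = -24/5)
P(l) = (-24/5 + l³)/(-14 + l) (P(l) = (l*l² - 24/5)/(l - 14) = (l³ - 24/5)/(-14 + l) = (-24/5 + l³)/(-14 + l))
P(-40) - 1*(-4147) = (-24/5 + (-40)³)/(-14 - 40) - 1*(-4147) = (-24/5 - 64000)/(-54) + 4147 = -1/54*(-320024/5) + 4147 = 160012/135 + 4147 = 719857/135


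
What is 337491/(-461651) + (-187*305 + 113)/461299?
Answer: -181962359031/212959144649 ≈ -0.85445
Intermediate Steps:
337491/(-461651) + (-187*305 + 113)/461299 = 337491*(-1/461651) + (-57035 + 113)*(1/461299) = -337491/461651 - 56922*1/461299 = -337491/461651 - 56922/461299 = -181962359031/212959144649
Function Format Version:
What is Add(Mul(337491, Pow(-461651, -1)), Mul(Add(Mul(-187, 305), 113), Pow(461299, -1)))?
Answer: Rational(-181962359031, 212959144649) ≈ -0.85445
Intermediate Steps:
Add(Mul(337491, Pow(-461651, -1)), Mul(Add(Mul(-187, 305), 113), Pow(461299, -1))) = Add(Mul(337491, Rational(-1, 461651)), Mul(Add(-57035, 113), Rational(1, 461299))) = Add(Rational(-337491, 461651), Mul(-56922, Rational(1, 461299))) = Add(Rational(-337491, 461651), Rational(-56922, 461299)) = Rational(-181962359031, 212959144649)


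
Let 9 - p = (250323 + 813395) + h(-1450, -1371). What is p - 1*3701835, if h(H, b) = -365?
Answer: -4765179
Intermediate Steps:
p = -1063344 (p = 9 - ((250323 + 813395) - 365) = 9 - (1063718 - 365) = 9 - 1*1063353 = 9 - 1063353 = -1063344)
p - 1*3701835 = -1063344 - 1*3701835 = -1063344 - 3701835 = -4765179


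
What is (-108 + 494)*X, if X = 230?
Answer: 88780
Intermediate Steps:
(-108 + 494)*X = (-108 + 494)*230 = 386*230 = 88780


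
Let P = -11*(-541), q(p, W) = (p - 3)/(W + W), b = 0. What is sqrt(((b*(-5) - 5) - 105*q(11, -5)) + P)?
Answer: 3*sqrt(670) ≈ 77.653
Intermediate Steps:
q(p, W) = (-3 + p)/(2*W) (q(p, W) = (-3 + p)/((2*W)) = (-3 + p)*(1/(2*W)) = (-3 + p)/(2*W))
P = 5951
sqrt(((b*(-5) - 5) - 105*q(11, -5)) + P) = sqrt(((0*(-5) - 5) - 105*(-3 + 11)/(2*(-5))) + 5951) = sqrt(((0 - 5) - 105*(-1)*8/(2*5)) + 5951) = sqrt((-5 - 105*(-4/5)) + 5951) = sqrt((-5 + 84) + 5951) = sqrt(79 + 5951) = sqrt(6030) = 3*sqrt(670)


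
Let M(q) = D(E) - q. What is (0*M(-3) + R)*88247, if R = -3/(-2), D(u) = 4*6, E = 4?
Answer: 264741/2 ≈ 1.3237e+5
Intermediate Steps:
D(u) = 24
M(q) = 24 - q
R = 3/2 (R = -3*(-½) = 3/2 ≈ 1.5000)
(0*M(-3) + R)*88247 = (0*(24 - 1*(-3)) + 3/2)*88247 = (0*(24 + 3) + 3/2)*88247 = (0*27 + 3/2)*88247 = (0 + 3/2)*88247 = (3/2)*88247 = 264741/2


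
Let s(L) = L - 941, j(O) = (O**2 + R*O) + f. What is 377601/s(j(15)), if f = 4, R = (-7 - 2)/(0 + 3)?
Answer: -377601/757 ≈ -498.81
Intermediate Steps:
R = -3 (R = -9/3 = -9*1/3 = -3)
j(O) = 4 + O**2 - 3*O (j(O) = (O**2 - 3*O) + 4 = 4 + O**2 - 3*O)
s(L) = -941 + L
377601/s(j(15)) = 377601/(-941 + (4 + 15**2 - 3*15)) = 377601/(-941 + (4 + 225 - 45)) = 377601/(-941 + 184) = 377601/(-757) = 377601*(-1/757) = -377601/757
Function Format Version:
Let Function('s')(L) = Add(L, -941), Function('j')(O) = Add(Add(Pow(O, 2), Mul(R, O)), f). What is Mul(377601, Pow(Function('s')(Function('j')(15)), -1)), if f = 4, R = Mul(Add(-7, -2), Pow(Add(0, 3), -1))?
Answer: Rational(-377601, 757) ≈ -498.81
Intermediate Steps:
R = -3 (R = Mul(-9, Pow(3, -1)) = Mul(-9, Rational(1, 3)) = -3)
Function('j')(O) = Add(4, Pow(O, 2), Mul(-3, O)) (Function('j')(O) = Add(Add(Pow(O, 2), Mul(-3, O)), 4) = Add(4, Pow(O, 2), Mul(-3, O)))
Function('s')(L) = Add(-941, L)
Mul(377601, Pow(Function('s')(Function('j')(15)), -1)) = Mul(377601, Pow(Add(-941, Add(4, Pow(15, 2), Mul(-3, 15))), -1)) = Mul(377601, Pow(Add(-941, Add(4, 225, -45)), -1)) = Mul(377601, Pow(Add(-941, 184), -1)) = Mul(377601, Pow(-757, -1)) = Mul(377601, Rational(-1, 757)) = Rational(-377601, 757)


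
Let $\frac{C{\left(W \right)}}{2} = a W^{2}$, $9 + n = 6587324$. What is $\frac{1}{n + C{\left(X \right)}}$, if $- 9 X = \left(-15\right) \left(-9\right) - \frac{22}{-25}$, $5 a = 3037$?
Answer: $\frac{253125}{1737505694441} \approx 1.4568 \cdot 10^{-7}$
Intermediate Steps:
$n = 6587315$ ($n = -9 + 6587324 = 6587315$)
$a = \frac{3037}{5}$ ($a = \frac{1}{5} \cdot 3037 = \frac{3037}{5} \approx 607.4$)
$X = - \frac{3397}{225}$ ($X = - \frac{\left(-15\right) \left(-9\right) - \frac{22}{-25}}{9} = - \frac{135 - - \frac{22}{25}}{9} = - \frac{135 + \frac{22}{25}}{9} = \left(- \frac{1}{9}\right) \frac{3397}{25} = - \frac{3397}{225} \approx -15.098$)
$C{\left(W \right)} = \frac{6074 W^{2}}{5}$ ($C{\left(W \right)} = 2 \frac{3037 W^{2}}{5} = \frac{6074 W^{2}}{5}$)
$\frac{1}{n + C{\left(X \right)}} = \frac{1}{6587315 + \frac{6074 \left(- \frac{3397}{225}\right)^{2}}{5}} = \frac{1}{6587315 + \frac{6074}{5} \cdot \frac{11539609}{50625}} = \frac{1}{6587315 + \frac{70091585066}{253125}} = \frac{1}{\frac{1737505694441}{253125}} = \frac{253125}{1737505694441}$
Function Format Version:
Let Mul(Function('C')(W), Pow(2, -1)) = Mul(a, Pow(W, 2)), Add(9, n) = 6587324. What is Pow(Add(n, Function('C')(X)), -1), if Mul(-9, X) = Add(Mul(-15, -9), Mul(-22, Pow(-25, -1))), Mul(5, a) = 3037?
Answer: Rational(253125, 1737505694441) ≈ 1.4568e-7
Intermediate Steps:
n = 6587315 (n = Add(-9, 6587324) = 6587315)
a = Rational(3037, 5) (a = Mul(Rational(1, 5), 3037) = Rational(3037, 5) ≈ 607.40)
X = Rational(-3397, 225) (X = Mul(Rational(-1, 9), Add(Mul(-15, -9), Mul(-22, Pow(-25, -1)))) = Mul(Rational(-1, 9), Add(135, Mul(-22, Rational(-1, 25)))) = Mul(Rational(-1, 9), Add(135, Rational(22, 25))) = Mul(Rational(-1, 9), Rational(3397, 25)) = Rational(-3397, 225) ≈ -15.098)
Function('C')(W) = Mul(Rational(6074, 5), Pow(W, 2)) (Function('C')(W) = Mul(2, Mul(Rational(3037, 5), Pow(W, 2))) = Mul(Rational(6074, 5), Pow(W, 2)))
Pow(Add(n, Function('C')(X)), -1) = Pow(Add(6587315, Mul(Rational(6074, 5), Pow(Rational(-3397, 225), 2))), -1) = Pow(Add(6587315, Mul(Rational(6074, 5), Rational(11539609, 50625))), -1) = Pow(Add(6587315, Rational(70091585066, 253125)), -1) = Pow(Rational(1737505694441, 253125), -1) = Rational(253125, 1737505694441)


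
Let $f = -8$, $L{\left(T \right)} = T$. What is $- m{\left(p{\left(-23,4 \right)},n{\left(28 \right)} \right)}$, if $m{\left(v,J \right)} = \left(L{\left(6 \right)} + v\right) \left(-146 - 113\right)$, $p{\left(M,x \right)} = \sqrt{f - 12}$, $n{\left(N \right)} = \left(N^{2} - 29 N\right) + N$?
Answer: $1554 + 518 i \sqrt{5} \approx 1554.0 + 1158.3 i$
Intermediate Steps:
$n{\left(N \right)} = N^{2} - 28 N$
$p{\left(M,x \right)} = 2 i \sqrt{5}$ ($p{\left(M,x \right)} = \sqrt{-8 - 12} = \sqrt{-20} = 2 i \sqrt{5}$)
$m{\left(v,J \right)} = -1554 - 259 v$ ($m{\left(v,J \right)} = \left(6 + v\right) \left(-146 - 113\right) = \left(6 + v\right) \left(-259\right) = -1554 - 259 v$)
$- m{\left(p{\left(-23,4 \right)},n{\left(28 \right)} \right)} = - (-1554 - 259 \cdot 2 i \sqrt{5}) = - (-1554 - 518 i \sqrt{5}) = 1554 + 518 i \sqrt{5}$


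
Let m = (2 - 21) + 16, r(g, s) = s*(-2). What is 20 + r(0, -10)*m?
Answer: -40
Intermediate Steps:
r(g, s) = -2*s
m = -3 (m = -19 + 16 = -3)
20 + r(0, -10)*m = 20 - 2*(-10)*(-3) = 20 + 20*(-3) = 20 - 60 = -40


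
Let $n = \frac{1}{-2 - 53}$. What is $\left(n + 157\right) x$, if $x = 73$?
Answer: $\frac{630282}{55} \approx 11460.0$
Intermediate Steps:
$n = - \frac{1}{55}$ ($n = \frac{1}{-55} = - \frac{1}{55} \approx -0.018182$)
$\left(n + 157\right) x = \left(- \frac{1}{55} + 157\right) 73 = \frac{8634}{55} \cdot 73 = \frac{630282}{55}$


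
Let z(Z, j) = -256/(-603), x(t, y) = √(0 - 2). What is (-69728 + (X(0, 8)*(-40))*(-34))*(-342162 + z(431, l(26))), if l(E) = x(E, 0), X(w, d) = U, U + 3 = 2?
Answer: 4889039997280/201 ≈ 2.4324e+10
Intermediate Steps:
U = -1 (U = -3 + 2 = -1)
X(w, d) = -1
x(t, y) = I*√2 (x(t, y) = √(-2) = I*√2)
l(E) = I*√2
z(Z, j) = 256/603 (z(Z, j) = -256*(-1/603) = 256/603)
(-69728 + (X(0, 8)*(-40))*(-34))*(-342162 + z(431, l(26))) = (-69728 - 1*(-40)*(-34))*(-342162 + 256/603) = (-69728 + 40*(-34))*(-206323430/603) = (-69728 - 1360)*(-206323430/603) = -71088*(-206323430/603) = 4889039997280/201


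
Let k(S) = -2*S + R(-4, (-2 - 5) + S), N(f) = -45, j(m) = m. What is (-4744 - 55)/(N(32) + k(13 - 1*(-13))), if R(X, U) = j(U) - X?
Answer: 4799/74 ≈ 64.851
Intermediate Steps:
R(X, U) = U - X
k(S) = -3 - S (k(S) = -2*S + (((-2 - 5) + S) - 1*(-4)) = -2*S + ((-7 + S) + 4) = -2*S + (-3 + S) = -3 - S)
(-4744 - 55)/(N(32) + k(13 - 1*(-13))) = (-4744 - 55)/(-45 + (-3 - (13 - 1*(-13)))) = -4799/(-45 + (-3 - (13 + 13))) = -4799/(-45 + (-3 - 1*26)) = -4799/(-45 + (-3 - 26)) = -4799/(-45 - 29) = -4799/(-74) = -4799*(-1/74) = 4799/74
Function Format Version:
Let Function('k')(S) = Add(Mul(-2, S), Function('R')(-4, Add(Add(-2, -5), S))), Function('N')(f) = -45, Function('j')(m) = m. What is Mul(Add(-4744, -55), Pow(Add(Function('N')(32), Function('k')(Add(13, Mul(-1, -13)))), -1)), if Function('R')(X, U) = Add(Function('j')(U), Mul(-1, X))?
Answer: Rational(4799, 74) ≈ 64.851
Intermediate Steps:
Function('R')(X, U) = Add(U, Mul(-1, X))
Function('k')(S) = Add(-3, Mul(-1, S)) (Function('k')(S) = Add(Mul(-2, S), Add(Add(Add(-2, -5), S), Mul(-1, -4))) = Add(Mul(-2, S), Add(Add(-7, S), 4)) = Add(Mul(-2, S), Add(-3, S)) = Add(-3, Mul(-1, S)))
Mul(Add(-4744, -55), Pow(Add(Function('N')(32), Function('k')(Add(13, Mul(-1, -13)))), -1)) = Mul(Add(-4744, -55), Pow(Add(-45, Add(-3, Mul(-1, Add(13, Mul(-1, -13))))), -1)) = Mul(-4799, Pow(Add(-45, Add(-3, Mul(-1, Add(13, 13)))), -1)) = Mul(-4799, Pow(Add(-45, Add(-3, Mul(-1, 26))), -1)) = Mul(-4799, Pow(Add(-45, Add(-3, -26)), -1)) = Mul(-4799, Pow(Add(-45, -29), -1)) = Mul(-4799, Pow(-74, -1)) = Mul(-4799, Rational(-1, 74)) = Rational(4799, 74)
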